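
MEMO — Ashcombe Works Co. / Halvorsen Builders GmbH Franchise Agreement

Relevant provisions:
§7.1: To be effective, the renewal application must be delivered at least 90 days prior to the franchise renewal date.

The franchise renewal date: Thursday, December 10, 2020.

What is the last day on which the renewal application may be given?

September 11, 2020

Counting back 90 calendar days from December 10, 2020 gives September 11, 2020.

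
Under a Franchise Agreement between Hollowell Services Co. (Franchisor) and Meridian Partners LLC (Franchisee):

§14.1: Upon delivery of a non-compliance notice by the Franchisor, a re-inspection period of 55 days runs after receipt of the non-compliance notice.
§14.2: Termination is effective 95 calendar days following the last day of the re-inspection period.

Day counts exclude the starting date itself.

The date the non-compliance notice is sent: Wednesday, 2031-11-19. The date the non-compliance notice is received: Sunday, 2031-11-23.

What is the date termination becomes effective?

2032-04-21

Adding 55 calendar days to 2031-11-23 gives 2032-01-17, which is the last day of the re-inspection period.
Adding 95 calendar days to 2032-01-17 gives 2032-04-21, which is the date termination becomes effective.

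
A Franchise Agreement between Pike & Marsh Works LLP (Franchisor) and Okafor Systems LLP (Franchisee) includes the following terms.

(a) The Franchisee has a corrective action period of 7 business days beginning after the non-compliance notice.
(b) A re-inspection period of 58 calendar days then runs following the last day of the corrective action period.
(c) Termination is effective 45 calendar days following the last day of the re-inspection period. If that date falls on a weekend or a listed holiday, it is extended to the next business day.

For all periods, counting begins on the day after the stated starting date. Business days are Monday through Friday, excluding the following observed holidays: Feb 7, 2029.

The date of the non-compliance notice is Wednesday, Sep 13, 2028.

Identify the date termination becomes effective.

Jan 3, 2029

The last day of the corrective action period: 7 business days after Wednesday, Sep 13, 2028, skipping weekends — Sep 14, Sep 15, Sep 18, Sep 19, Sep 20, Sep 21, Sep 22 — lands on Friday, Sep 22, 2028.
The last day of the re-inspection period: Sep 22, 2028 + 58 days = Nov 19, 2028.
The date termination becomes effective: 45 calendar days after Nov 19, 2028 is Jan 3, 2029. Jan 3, 2029 is a Wednesday and is not a listed holiday, so no roll-forward applies.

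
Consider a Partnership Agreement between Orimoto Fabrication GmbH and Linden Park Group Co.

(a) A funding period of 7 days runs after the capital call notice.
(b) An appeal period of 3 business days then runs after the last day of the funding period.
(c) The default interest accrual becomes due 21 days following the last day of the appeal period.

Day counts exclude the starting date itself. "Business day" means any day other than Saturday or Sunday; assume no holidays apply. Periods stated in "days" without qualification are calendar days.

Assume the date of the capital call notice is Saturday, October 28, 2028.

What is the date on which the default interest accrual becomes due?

Adding 7 calendar days to October 28, 2028 gives November 4, 2028, which is the last day of the funding period.
The last day of the appeal period: counting 3 business days from Saturday, November 4, 2028 (Nov 6, Nov 7, Nov 8, skipping weekends) reaches Wednesday, November 8, 2028.
The date on which the default interest accrual becomes due: 21 calendar days after November 8, 2028 is November 29, 2028.

November 29, 2028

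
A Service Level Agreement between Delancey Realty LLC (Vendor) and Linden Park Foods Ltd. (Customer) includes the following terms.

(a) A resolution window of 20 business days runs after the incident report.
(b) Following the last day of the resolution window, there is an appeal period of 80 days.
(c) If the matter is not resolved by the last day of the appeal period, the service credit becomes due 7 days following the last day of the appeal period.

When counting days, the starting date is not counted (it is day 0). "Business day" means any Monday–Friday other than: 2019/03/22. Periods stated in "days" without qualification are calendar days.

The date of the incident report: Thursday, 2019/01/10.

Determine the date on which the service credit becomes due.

The last day of the resolution window: counting 20 business days from Thursday, 2019/01/10 (Jan 11, Jan 14, Jan 15, Jan 16, …, Feb 5, Feb 6, Feb 7, skipping weekends) reaches Thursday, 2019/02/07.
The last day of the appeal period: 80 calendar days after 2019/02/07 is 2019/04/28.
The date on which the service credit becomes due: 2019/04/28 + 7 days = 2019/05/05.

2019/05/05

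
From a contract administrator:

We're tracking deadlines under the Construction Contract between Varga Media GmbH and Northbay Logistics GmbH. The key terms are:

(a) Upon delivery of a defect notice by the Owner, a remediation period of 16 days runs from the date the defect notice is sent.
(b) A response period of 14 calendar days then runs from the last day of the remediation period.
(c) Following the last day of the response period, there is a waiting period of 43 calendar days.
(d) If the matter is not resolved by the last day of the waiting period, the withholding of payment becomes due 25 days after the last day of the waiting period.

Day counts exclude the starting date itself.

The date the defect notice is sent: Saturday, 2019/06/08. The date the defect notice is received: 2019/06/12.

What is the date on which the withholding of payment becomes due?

2019/09/14

The last day of the remediation period: 2019/06/08 + 16 days = 2019/06/24.
The last day of the response period: 2019/06/24 + 14 days = 2019/07/08.
The last day of the waiting period: 2019/07/08 + 43 days = 2019/08/20.
The date on which the withholding of payment becomes due: 25 calendar days after 2019/08/20 is 2019/09/14.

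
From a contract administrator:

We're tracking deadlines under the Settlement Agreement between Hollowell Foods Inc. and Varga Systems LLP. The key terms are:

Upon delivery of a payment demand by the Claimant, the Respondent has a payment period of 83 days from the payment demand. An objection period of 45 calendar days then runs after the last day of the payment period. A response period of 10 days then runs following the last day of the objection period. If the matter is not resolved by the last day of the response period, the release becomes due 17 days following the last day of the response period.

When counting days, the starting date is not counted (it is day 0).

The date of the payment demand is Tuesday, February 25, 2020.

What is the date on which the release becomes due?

July 29, 2020

The last day of the payment period: 83 calendar days after February 25, 2020 is May 18, 2020.
Adding 45 calendar days to May 18, 2020 gives July 2, 2020, which is the last day of the objection period.
The last day of the response period: 10 calendar days after July 2, 2020 is July 12, 2020.
The date on which the release becomes due: 17 calendar days after July 12, 2020 is July 29, 2020.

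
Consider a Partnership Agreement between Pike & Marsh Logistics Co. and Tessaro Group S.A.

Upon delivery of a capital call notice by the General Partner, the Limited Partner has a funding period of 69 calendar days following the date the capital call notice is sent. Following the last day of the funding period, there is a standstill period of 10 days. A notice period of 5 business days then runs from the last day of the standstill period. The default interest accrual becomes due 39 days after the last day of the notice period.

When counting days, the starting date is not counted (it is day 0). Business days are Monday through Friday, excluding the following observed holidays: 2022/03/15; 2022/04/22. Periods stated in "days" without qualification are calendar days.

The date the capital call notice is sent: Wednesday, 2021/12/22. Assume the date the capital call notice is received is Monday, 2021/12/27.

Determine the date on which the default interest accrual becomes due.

2022/04/29

Adding 69 calendar days to 2021/12/22 gives 2022/03/01, which is the last day of the funding period.
Adding 10 calendar days to 2022/03/01 gives 2022/03/11, which is the last day of the standstill period.
From Friday, 2022/03/11, 5 business days (Mar 14, Mar 16, Mar 17, Mar 18, Mar 21, skipping weekends and the listed holiday on Mar 15) brings us to Monday, 2022/03/21, which is the last day of the notice period.
The date on which the default interest accrual becomes due: 39 calendar days after 2022/03/21 is 2022/04/29.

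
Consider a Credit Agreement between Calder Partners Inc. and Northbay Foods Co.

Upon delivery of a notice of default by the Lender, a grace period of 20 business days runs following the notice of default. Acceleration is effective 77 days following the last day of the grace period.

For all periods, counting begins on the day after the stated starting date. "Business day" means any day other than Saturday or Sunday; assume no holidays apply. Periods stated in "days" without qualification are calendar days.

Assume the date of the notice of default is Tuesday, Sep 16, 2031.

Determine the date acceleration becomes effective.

Dec 30, 2031

From Tuesday, Sep 16, 2031, 20 business days (Sep 17, Sep 18, Sep 19, Sep 22, …, Oct 10, Oct 13, Oct 14, skipping weekends) brings us to Tuesday, Oct 14, 2031, which is the last day of the grace period.
Adding 77 calendar days to Oct 14, 2031 gives Dec 30, 2031, which is the date acceleration becomes effective.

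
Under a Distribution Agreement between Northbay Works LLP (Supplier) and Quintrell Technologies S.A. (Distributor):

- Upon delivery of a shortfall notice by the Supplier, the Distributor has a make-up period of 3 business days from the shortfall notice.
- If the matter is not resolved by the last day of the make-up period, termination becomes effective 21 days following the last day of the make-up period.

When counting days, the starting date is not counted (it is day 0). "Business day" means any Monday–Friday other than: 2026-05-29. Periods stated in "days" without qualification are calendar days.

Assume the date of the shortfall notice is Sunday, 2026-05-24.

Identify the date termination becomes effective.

From Sunday, 2026-05-24, 3 business days (May 25, May 26, May 27, skipping weekends) brings us to Wednesday, 2026-05-27, which is the last day of the make-up period.
Adding 21 calendar days to 2026-05-27 gives 2026-06-17, which is the date termination becomes effective.

2026-06-17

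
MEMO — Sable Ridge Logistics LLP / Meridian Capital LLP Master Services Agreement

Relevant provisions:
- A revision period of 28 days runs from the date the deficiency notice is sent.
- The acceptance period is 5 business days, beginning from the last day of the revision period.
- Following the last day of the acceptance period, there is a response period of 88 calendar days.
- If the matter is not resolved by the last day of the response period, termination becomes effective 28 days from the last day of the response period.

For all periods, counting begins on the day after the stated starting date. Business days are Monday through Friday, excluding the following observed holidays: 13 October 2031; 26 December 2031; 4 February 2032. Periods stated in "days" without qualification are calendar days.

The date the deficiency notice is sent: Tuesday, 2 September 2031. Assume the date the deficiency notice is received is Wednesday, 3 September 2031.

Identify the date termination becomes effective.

Adding 28 calendar days to 2 September 2031 gives 30 September 2031, which is the last day of the revision period.
The last day of the acceptance period: counting 5 business days from Tuesday, 30 September 2031 (Oct 1, Oct 2, Oct 3, Oct 6, Oct 7, skipping weekends) reaches Tuesday, 7 October 2031.
Adding 88 calendar days to 7 October 2031 gives 3 January 2032, which is the last day of the response period.
Adding 28 calendar days to 3 January 2032 gives 31 January 2032, which is the date termination becomes effective.

31 January 2032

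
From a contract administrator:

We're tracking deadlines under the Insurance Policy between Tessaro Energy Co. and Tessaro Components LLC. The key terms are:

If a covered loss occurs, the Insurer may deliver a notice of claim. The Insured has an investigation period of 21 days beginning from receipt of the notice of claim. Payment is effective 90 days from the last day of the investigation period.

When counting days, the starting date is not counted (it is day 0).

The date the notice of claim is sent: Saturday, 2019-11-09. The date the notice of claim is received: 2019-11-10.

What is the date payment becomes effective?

The last day of the investigation period: 21 calendar days after 2019-11-10 is 2019-12-01.
Adding 90 calendar days to 2019-12-01 gives 2020-02-29, which is the date payment becomes effective.

2020-02-29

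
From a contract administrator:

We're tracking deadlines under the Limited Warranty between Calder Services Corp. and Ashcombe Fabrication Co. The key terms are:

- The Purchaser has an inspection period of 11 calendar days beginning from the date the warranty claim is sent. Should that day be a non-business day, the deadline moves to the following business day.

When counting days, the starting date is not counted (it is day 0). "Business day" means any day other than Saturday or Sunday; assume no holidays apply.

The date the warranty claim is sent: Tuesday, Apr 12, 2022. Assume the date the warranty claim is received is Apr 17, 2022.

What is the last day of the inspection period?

Apr 25, 2022

Adding 11 calendar days to Apr 12, 2022 gives Apr 23, 2022, which is the last day of the inspection period. That falls on a Saturday, so it rolls to the next business day, Monday, Apr 25, 2022.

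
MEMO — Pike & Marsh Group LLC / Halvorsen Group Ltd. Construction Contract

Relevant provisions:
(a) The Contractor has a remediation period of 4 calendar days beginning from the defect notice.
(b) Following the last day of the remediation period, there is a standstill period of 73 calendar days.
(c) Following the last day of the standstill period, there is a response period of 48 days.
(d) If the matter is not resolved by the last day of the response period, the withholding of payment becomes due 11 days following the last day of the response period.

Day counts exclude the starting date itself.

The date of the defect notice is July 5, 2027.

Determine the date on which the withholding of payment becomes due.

November 18, 2027

The last day of the remediation period: July 5, 2027 + 4 days = July 9, 2027.
The last day of the standstill period: July 9, 2027 + 73 days = September 20, 2027.
The last day of the response period: September 20, 2027 + 48 days = November 7, 2027.
The date on which the withholding of payment becomes due: November 7, 2027 + 11 days = November 18, 2027.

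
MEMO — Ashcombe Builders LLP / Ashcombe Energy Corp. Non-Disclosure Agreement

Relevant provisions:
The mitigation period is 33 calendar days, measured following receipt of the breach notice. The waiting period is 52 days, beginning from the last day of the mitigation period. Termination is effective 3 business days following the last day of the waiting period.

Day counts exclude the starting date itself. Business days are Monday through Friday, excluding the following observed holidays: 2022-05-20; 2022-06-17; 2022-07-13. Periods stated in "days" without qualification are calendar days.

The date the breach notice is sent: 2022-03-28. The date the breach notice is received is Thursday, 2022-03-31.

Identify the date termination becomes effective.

2022-06-29

Adding 33 calendar days to 2022-03-31 gives 2022-05-03, which is the last day of the mitigation period.
The last day of the waiting period: 2022-05-03 + 52 days = 2022-06-24.
From Friday, 2022-06-24, 3 business days (Jun 27, Jun 28, Jun 29, skipping weekends) brings us to Wednesday, 2022-06-29, which is the date termination becomes effective.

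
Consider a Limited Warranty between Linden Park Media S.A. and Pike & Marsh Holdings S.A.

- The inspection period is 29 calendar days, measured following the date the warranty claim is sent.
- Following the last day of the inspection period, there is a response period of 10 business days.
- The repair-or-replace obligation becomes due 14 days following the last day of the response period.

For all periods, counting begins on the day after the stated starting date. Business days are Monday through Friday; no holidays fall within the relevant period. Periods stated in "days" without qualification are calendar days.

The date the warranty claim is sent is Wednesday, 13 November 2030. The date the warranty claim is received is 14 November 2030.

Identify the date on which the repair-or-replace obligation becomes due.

9 January 2031

The last day of the inspection period: 29 calendar days after 13 November 2030 is 12 December 2030.
The last day of the response period: counting 10 business days from Thursday, 12 December 2030 (Dec 13, Dec 16, Dec 17, Dec 18, Dec 19, Dec 20, Dec 23, Dec 24, Dec 25, Dec 26, skipping weekends) reaches Thursday, 26 December 2030.
The date on which the repair-or-replace obligation becomes due: 26 December 2030 + 14 days = 9 January 2031.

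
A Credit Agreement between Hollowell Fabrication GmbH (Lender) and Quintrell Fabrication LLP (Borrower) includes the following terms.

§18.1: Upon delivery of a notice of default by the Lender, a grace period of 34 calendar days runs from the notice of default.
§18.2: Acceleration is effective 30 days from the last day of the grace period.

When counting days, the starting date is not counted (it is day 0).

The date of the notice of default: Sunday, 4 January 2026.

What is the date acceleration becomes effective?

The last day of the grace period: 4 January 2026 + 34 days = 7 February 2026.
The date acceleration becomes effective: 7 February 2026 + 30 days = 9 March 2026.

9 March 2026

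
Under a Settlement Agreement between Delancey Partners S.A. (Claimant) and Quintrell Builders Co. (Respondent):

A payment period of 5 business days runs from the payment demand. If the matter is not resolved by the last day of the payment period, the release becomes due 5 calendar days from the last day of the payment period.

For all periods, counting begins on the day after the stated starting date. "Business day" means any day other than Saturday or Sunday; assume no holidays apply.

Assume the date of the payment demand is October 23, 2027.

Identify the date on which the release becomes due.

November 3, 2027

The last day of the payment period: counting 5 business days from Saturday, October 23, 2027 (Oct 25, Oct 26, Oct 27, Oct 28, Oct 29, skipping weekends) reaches Friday, October 29, 2027.
The date on which the release becomes due: October 29, 2027 + 5 days = November 3, 2027.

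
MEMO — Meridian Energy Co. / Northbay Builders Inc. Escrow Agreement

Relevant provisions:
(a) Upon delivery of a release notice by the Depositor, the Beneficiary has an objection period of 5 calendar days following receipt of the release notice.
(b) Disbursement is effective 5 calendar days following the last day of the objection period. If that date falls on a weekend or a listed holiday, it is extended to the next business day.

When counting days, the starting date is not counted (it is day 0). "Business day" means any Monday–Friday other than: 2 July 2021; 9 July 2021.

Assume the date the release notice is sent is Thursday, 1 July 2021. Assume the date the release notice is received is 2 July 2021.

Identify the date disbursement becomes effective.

Adding 5 calendar days to 2 July 2021 gives 7 July 2021, which is the last day of the objection period.
Adding 5 calendar days to 7 July 2021 gives 12 July 2021, which is the date disbursement becomes effective. 12 July 2021 is a Monday and is not a listed holiday, so no roll-forward applies.

12 July 2021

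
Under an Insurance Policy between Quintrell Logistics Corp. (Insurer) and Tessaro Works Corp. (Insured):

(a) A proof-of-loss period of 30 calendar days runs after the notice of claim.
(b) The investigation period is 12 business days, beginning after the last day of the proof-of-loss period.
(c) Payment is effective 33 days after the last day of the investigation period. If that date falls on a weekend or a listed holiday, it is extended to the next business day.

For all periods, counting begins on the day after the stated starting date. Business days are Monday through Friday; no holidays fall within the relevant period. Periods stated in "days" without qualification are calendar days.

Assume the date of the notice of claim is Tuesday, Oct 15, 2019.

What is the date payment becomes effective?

The last day of the proof-of-loss period: 30 calendar days after Oct 15, 2019 is Nov 14, 2019.
From Thursday, Nov 14, 2019, 12 business days (Nov 15, Nov 18, Nov 19, Nov 20, …, Nov 28, Nov 29, Dec 2, skipping weekends) brings us to Monday, Dec 2, 2019, which is the last day of the investigation period.
The date payment becomes effective: 33 calendar days after Dec 2, 2019 is Jan 4, 2020. That falls on a Saturday, so it rolls to the next business day, Monday, Jan 6, 2020.

Jan 6, 2020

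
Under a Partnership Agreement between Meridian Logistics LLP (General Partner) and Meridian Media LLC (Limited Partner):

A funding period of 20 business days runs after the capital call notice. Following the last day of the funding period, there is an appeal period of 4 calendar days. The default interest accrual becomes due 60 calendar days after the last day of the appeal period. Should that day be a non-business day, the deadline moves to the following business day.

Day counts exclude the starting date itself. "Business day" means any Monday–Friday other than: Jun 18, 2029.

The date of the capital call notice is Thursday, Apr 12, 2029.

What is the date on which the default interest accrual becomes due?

The last day of the funding period: 20 business days after Thursday, Apr 12, 2029, skipping weekends — Apr 13, Apr 16, Apr 17, Apr 18, …, May 8, May 9, May 10 — lands on Thursday, May 10, 2029.
The last day of the appeal period: 4 calendar days after May 10, 2029 is May 14, 2029.
The date on which the default interest accrual becomes due: 60 calendar days after May 14, 2029 is Jul 13, 2029. Jul 13, 2029 is a Friday and is not a listed holiday, so no roll-forward applies.

Jul 13, 2029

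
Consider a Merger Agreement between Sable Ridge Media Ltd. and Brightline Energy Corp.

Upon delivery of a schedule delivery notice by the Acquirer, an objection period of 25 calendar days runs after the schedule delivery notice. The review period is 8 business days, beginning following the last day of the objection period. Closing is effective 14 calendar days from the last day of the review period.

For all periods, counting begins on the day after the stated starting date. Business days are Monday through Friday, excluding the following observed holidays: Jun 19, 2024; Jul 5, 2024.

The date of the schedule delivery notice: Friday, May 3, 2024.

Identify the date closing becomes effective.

Jun 21, 2024

Adding 25 calendar days to May 3, 2024 gives May 28, 2024, which is the last day of the objection period.
The last day of the review period: counting 8 business days from Tuesday, May 28, 2024 (May 29, May 30, May 31, Jun 3, Jun 4, Jun 5, Jun 6, Jun 7, skipping weekends) reaches Friday, Jun 7, 2024.
The date closing becomes effective: Jun 7, 2024 + 14 days = Jun 21, 2024.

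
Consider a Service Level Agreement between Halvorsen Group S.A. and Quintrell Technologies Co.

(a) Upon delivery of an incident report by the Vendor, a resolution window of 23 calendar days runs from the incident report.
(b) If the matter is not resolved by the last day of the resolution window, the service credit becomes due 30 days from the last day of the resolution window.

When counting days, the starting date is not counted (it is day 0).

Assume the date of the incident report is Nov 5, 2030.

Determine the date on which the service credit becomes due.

Dec 28, 2030

The last day of the resolution window: Nov 5, 2030 + 23 days = Nov 28, 2030.
The date on which the service credit becomes due: 30 calendar days after Nov 28, 2030 is Dec 28, 2030.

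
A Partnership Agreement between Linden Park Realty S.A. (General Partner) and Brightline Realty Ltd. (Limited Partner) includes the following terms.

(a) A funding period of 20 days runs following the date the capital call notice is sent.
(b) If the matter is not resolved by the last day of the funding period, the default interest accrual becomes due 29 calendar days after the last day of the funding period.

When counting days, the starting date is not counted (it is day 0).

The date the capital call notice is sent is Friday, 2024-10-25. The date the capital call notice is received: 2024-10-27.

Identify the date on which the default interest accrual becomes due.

The last day of the funding period: 2024-10-25 + 20 days = 2024-11-14.
The date on which the default interest accrual becomes due: 2024-11-14 + 29 days = 2024-12-13.

2024-12-13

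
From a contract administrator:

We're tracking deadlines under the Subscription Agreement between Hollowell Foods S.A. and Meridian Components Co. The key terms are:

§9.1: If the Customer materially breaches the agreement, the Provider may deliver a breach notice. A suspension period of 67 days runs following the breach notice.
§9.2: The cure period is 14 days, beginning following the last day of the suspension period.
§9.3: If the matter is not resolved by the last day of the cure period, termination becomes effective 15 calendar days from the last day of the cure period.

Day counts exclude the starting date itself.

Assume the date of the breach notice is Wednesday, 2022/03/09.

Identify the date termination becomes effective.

2022/06/13

The last day of the suspension period: 67 calendar days after 2022/03/09 is 2022/05/15.
The last day of the cure period: 14 calendar days after 2022/05/15 is 2022/05/29.
The date termination becomes effective: 15 calendar days after 2022/05/29 is 2022/06/13.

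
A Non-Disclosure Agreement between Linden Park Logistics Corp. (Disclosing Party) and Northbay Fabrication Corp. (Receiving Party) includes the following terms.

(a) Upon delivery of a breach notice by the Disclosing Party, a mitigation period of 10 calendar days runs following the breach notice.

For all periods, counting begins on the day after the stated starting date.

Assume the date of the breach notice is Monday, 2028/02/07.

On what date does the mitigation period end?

Adding 10 calendar days to 2028/02/07 gives 2028/02/17, which is the last day of the mitigation period.

2028/02/17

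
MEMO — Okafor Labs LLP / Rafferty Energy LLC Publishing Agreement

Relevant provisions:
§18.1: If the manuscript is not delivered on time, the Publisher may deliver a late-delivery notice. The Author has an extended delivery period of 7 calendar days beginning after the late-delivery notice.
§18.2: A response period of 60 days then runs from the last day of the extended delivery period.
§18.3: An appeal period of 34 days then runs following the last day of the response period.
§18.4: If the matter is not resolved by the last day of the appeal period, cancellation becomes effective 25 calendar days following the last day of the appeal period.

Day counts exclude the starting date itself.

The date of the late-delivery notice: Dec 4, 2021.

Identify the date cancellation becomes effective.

Apr 9, 2022

Adding 7 calendar days to Dec 4, 2021 gives Dec 11, 2021, which is the last day of the extended delivery period.
Adding 60 calendar days to Dec 11, 2021 gives Feb 9, 2022, which is the last day of the response period.
Adding 34 calendar days to Feb 9, 2022 gives Mar 15, 2022, which is the last day of the appeal period.
The date cancellation becomes effective: Mar 15, 2022 + 25 days = Apr 9, 2022.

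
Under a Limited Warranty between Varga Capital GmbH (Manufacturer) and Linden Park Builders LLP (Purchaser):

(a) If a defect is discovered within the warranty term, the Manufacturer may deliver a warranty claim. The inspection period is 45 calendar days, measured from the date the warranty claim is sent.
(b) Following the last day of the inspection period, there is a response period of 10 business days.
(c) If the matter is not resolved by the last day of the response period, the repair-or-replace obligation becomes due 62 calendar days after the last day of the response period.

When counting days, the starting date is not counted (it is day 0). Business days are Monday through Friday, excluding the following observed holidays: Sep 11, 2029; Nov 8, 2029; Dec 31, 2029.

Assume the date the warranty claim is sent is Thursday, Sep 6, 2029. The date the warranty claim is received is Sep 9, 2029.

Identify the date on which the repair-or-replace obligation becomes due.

Jan 3, 2030

Adding 45 calendar days to Sep 6, 2029 gives Oct 21, 2029, which is the last day of the inspection period.
The last day of the response period: counting 10 business days from Sunday, Oct 21, 2029 (Oct 22, Oct 23, Oct 24, Oct 25, Oct 26, Oct 29, Oct 30, Oct 31, Nov 1, Nov 2, skipping weekends) reaches Friday, Nov 2, 2029.
The date on which the repair-or-replace obligation becomes due: Nov 2, 2029 + 62 days = Jan 3, 2030.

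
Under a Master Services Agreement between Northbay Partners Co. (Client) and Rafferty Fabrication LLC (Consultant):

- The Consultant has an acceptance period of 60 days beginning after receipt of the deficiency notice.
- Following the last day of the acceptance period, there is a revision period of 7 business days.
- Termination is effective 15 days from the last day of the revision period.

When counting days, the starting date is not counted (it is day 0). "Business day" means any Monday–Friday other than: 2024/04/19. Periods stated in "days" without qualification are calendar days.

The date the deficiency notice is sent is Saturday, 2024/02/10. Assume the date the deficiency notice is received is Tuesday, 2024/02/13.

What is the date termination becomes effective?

The last day of the acceptance period: 60 calendar days after 2024/02/13 is 2024/04/13.
The last day of the revision period: 7 business days after Saturday, 2024/04/13, skipping weekends and the listed holiday on Apr 19 — Apr 15, Apr 16, Apr 17, Apr 18, Apr 22, Apr 23, Apr 24 — lands on Wednesday, 2024/04/24.
Adding 15 calendar days to 2024/04/24 gives 2024/05/09, which is the date termination becomes effective.

2024/05/09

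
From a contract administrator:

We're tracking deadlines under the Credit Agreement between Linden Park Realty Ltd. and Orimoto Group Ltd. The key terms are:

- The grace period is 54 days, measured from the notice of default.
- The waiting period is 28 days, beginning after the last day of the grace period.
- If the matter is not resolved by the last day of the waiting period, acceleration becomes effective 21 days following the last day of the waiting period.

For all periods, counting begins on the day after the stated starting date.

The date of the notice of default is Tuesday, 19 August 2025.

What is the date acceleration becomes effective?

The last day of the grace period: 54 calendar days after 19 August 2025 is 12 October 2025.
The last day of the waiting period: 28 calendar days after 12 October 2025 is 9 November 2025.
Adding 21 calendar days to 9 November 2025 gives 30 November 2025, which is the date acceleration becomes effective.

30 November 2025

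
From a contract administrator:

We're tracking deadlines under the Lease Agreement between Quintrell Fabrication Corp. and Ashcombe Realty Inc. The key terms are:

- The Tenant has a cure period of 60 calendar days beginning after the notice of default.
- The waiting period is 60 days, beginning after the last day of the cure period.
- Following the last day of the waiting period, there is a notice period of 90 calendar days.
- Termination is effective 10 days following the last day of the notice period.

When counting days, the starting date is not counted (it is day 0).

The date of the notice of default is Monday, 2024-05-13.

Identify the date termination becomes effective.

2024-12-19

The last day of the cure period: 2024-05-13 + 60 days = 2024-07-12.
The last day of the waiting period: 60 calendar days after 2024-07-12 is 2024-09-10.
Adding 90 calendar days to 2024-09-10 gives 2024-12-09, which is the last day of the notice period.
The date termination becomes effective: 10 calendar days after 2024-12-09 is 2024-12-19.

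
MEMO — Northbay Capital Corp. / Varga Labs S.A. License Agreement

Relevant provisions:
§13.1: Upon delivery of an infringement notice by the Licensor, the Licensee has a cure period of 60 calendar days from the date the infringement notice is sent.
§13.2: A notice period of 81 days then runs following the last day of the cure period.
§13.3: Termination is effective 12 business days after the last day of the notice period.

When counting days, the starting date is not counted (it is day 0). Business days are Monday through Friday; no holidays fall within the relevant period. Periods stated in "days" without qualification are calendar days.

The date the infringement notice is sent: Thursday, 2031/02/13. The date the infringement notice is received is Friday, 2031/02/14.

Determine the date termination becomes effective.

2031/07/22

Adding 60 calendar days to 2031/02/13 gives 2031/04/14, which is the last day of the cure period.
The last day of the notice period: 2031/04/14 + 81 days = 2031/07/04.
The date termination becomes effective: 12 business days after Friday, 2031/07/04, skipping weekends — Jul 7, Jul 8, Jul 9, Jul 10, …, Jul 18, Jul 21, Jul 22 — lands on Tuesday, 2031/07/22.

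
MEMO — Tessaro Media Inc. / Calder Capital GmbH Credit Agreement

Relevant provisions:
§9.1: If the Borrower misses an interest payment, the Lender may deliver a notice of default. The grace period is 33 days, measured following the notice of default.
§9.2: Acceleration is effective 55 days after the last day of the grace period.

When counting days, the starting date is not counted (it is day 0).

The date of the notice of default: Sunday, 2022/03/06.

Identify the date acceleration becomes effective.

Adding 33 calendar days to 2022/03/06 gives 2022/04/08, which is the last day of the grace period.
The date acceleration becomes effective: 55 calendar days after 2022/04/08 is 2022/06/02.

2022/06/02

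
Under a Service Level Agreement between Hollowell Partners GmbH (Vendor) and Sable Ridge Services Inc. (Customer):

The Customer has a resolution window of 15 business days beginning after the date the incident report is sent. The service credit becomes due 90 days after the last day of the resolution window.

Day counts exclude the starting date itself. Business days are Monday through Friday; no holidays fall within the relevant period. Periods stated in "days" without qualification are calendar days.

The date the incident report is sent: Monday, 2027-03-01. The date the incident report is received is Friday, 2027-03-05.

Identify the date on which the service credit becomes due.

2027-06-20

The last day of the resolution window: counting 15 business days from Monday, 2027-03-01 (Mar 2, Mar 3, Mar 4, Mar 5, …, Mar 18, Mar 19, Mar 22, skipping weekends) reaches Monday, 2027-03-22.
Adding 90 calendar days to 2027-03-22 gives 2027-06-20, which is the date on which the service credit becomes due.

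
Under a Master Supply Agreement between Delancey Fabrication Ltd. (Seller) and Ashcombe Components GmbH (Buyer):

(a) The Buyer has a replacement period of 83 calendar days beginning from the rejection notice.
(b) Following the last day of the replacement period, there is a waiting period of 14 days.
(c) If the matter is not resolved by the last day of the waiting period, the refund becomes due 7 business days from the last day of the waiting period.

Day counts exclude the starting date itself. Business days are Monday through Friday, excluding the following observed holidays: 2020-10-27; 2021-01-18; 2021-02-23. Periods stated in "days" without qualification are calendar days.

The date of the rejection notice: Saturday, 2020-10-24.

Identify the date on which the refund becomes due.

Adding 83 calendar days to 2020-10-24 gives 2021-01-15, which is the last day of the replacement period.
The last day of the waiting period: 14 calendar days after 2021-01-15 is 2021-01-29.
From Friday, 2021-01-29, 7 business days (Feb 1, Feb 2, Feb 3, Feb 4, Feb 5, Feb 8, Feb 9, skipping weekends) brings us to Tuesday, 2021-02-09, which is the date on which the refund becomes due.

2021-02-09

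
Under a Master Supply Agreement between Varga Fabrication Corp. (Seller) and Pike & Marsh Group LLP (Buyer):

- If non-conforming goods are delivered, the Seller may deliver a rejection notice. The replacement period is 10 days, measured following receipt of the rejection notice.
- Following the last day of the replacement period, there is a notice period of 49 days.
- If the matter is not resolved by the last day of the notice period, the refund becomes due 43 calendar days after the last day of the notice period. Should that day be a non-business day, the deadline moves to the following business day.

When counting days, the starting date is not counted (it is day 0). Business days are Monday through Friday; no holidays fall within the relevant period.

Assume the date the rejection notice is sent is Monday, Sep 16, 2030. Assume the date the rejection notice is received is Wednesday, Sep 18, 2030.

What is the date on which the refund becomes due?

Dec 30, 2030

Adding 10 calendar days to Sep 18, 2030 gives Sep 28, 2030, which is the last day of the replacement period.
Adding 49 calendar days to Sep 28, 2030 gives Nov 16, 2030, which is the last day of the notice period.
The date on which the refund becomes due: Nov 16, 2030 + 43 days = Dec 29, 2030. That falls on a Sunday, so it rolls to the next business day, Monday, Dec 30, 2030.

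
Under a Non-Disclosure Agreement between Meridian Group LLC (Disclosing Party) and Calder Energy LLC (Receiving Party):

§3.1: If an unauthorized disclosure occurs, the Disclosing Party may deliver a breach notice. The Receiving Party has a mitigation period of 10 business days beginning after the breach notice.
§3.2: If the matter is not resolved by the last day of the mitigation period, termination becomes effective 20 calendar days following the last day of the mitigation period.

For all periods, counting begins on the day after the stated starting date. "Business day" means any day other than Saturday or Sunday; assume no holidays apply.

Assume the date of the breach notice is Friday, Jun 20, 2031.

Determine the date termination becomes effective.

Jul 24, 2031

The last day of the mitigation period: counting 10 business days from Friday, Jun 20, 2031 (Jun 23, Jun 24, Jun 25, Jun 26, Jun 27, Jun 30, Jul 1, Jul 2, Jul 3, Jul 4, skipping weekends) reaches Friday, Jul 4, 2031.
The date termination becomes effective: 20 calendar days after Jul 4, 2031 is Jul 24, 2031.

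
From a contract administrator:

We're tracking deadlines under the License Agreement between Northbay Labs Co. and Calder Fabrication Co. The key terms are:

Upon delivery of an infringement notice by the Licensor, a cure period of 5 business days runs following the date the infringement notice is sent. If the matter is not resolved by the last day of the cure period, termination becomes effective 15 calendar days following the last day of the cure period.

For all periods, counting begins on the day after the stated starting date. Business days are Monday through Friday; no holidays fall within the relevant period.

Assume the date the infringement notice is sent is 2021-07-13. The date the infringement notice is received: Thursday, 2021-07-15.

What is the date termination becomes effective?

The last day of the cure period: counting 5 business days from Tuesday, 2021-07-13 (Jul 14, Jul 15, Jul 16, Jul 19, Jul 20, skipping weekends) reaches Tuesday, 2021-07-20.
Adding 15 calendar days to 2021-07-20 gives 2021-08-04, which is the date termination becomes effective.

2021-08-04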